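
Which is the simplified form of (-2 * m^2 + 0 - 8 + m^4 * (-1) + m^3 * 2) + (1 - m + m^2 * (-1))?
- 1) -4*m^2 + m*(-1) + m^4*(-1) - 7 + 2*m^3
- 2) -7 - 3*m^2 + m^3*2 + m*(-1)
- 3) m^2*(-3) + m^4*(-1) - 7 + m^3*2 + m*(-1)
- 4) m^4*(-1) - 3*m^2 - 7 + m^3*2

Adding the polynomials and combining like terms:
(-2*m^2 + 0 - 8 + m^4*(-1) + m^3*2) + (1 - m + m^2*(-1))
= m^2*(-3) + m^4*(-1) - 7 + m^3*2 + m*(-1)
3) m^2*(-3) + m^4*(-1) - 7 + m^3*2 + m*(-1)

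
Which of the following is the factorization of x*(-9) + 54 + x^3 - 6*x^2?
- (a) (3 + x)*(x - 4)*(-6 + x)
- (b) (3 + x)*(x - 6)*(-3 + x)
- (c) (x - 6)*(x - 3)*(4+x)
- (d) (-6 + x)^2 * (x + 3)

We need to factor x*(-9) + 54 + x^3 - 6*x^2.
The factored form is (3 + x)*(x - 6)*(-3 + x).
b) (3 + x)*(x - 6)*(-3 + x)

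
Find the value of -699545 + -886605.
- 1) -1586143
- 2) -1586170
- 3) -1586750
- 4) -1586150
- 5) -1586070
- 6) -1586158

-699545 + -886605 = -1586150
4) -1586150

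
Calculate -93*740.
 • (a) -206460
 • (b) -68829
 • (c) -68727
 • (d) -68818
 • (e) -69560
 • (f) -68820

-93 * 740 = -68820
f) -68820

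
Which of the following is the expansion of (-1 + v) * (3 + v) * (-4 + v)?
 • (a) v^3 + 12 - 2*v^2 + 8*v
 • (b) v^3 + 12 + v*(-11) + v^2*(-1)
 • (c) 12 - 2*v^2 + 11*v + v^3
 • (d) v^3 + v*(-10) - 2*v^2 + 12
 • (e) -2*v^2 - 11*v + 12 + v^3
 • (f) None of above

Expanding (-1 + v) * (3 + v) * (-4 + v):
= -2*v^2 - 11*v + 12 + v^3
e) -2*v^2 - 11*v + 12 + v^3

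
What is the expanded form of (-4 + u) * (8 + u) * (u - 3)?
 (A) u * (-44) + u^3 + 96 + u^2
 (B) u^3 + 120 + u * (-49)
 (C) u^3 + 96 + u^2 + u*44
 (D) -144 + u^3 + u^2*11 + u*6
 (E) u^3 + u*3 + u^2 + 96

Expanding (-4 + u) * (8 + u) * (u - 3):
= u * (-44) + u^3 + 96 + u^2
A) u * (-44) + u^3 + 96 + u^2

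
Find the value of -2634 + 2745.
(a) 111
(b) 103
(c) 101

-2634 + 2745 = 111
a) 111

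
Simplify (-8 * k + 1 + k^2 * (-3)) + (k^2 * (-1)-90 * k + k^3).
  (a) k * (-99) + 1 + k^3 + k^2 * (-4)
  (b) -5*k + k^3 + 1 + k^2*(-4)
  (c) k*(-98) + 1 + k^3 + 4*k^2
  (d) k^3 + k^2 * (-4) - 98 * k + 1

Adding the polynomials and combining like terms:
(-8*k + 1 + k^2*(-3)) + (k^2*(-1) - 90*k + k^3)
= k^3 + k^2 * (-4) - 98 * k + 1
d) k^3 + k^2 * (-4) - 98 * k + 1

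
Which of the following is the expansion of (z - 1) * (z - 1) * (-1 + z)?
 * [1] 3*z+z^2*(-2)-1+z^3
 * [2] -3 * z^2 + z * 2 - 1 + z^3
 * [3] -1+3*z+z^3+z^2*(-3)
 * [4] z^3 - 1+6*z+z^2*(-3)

Expanding (z - 1) * (z - 1) * (-1 + z):
= -1+3*z+z^3+z^2*(-3)
3) -1+3*z+z^3+z^2*(-3)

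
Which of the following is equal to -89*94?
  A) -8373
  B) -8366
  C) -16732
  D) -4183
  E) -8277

-89 * 94 = -8366
B) -8366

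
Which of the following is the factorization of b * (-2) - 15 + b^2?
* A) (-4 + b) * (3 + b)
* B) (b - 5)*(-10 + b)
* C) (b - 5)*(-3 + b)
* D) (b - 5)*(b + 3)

We need to factor b * (-2) - 15 + b^2.
The factored form is (b - 5)*(b + 3).
D) (b - 5)*(b + 3)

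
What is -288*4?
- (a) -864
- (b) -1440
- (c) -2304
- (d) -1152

-288 * 4 = -1152
d) -1152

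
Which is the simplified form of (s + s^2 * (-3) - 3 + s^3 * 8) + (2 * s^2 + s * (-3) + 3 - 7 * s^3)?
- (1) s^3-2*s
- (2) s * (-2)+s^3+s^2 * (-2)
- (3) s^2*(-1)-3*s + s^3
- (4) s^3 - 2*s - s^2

Adding the polynomials and combining like terms:
(s + s^2*(-3) - 3 + s^3*8) + (2*s^2 + s*(-3) + 3 - 7*s^3)
= s^3 - 2*s - s^2
4) s^3 - 2*s - s^2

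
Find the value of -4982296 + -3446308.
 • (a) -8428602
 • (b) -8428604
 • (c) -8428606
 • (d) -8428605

-4982296 + -3446308 = -8428604
b) -8428604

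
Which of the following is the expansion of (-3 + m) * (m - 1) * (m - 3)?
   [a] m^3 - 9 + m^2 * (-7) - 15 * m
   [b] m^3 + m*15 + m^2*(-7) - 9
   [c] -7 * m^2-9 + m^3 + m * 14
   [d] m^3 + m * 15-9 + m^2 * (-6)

Expanding (-3 + m) * (m - 1) * (m - 3):
= m^3 + m*15 + m^2*(-7) - 9
b) m^3 + m*15 + m^2*(-7) - 9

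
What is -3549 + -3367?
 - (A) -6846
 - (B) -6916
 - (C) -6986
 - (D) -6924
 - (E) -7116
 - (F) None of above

-3549 + -3367 = -6916
B) -6916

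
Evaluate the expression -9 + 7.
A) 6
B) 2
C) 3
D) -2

-9 + 7 = -2
D) -2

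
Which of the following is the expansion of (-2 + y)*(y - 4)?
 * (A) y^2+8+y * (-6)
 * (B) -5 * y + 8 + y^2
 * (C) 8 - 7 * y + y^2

Expanding (-2 + y)*(y - 4):
= y^2+8+y * (-6)
A) y^2+8+y * (-6)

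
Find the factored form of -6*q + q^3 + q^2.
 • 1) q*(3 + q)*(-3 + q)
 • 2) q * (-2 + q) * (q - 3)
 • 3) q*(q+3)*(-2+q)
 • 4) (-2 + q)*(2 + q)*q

We need to factor -6*q + q^3 + q^2.
The factored form is q*(q+3)*(-2+q).
3) q*(q+3)*(-2+q)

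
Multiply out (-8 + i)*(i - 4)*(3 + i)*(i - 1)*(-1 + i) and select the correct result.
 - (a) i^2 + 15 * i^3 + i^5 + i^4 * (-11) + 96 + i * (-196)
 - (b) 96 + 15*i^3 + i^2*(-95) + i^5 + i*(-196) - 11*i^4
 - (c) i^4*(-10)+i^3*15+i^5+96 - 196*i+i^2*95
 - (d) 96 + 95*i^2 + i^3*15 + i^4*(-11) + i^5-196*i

Expanding (-8 + i)*(i - 4)*(3 + i)*(i - 1)*(-1 + i):
= 96 + 95*i^2 + i^3*15 + i^4*(-11) + i^5-196*i
d) 96 + 95*i^2 + i^3*15 + i^4*(-11) + i^5-196*i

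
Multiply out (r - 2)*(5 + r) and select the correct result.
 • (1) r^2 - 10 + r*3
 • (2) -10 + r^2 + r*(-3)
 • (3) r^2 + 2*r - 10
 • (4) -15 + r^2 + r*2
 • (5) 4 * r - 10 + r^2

Expanding (r - 2)*(5 + r):
= r^2 - 10 + r*3
1) r^2 - 10 + r*3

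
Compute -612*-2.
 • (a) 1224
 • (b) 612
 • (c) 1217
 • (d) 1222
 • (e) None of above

-612 * -2 = 1224
a) 1224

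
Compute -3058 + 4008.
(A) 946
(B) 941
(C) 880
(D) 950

-3058 + 4008 = 950
D) 950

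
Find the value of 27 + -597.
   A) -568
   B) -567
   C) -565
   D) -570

27 + -597 = -570
D) -570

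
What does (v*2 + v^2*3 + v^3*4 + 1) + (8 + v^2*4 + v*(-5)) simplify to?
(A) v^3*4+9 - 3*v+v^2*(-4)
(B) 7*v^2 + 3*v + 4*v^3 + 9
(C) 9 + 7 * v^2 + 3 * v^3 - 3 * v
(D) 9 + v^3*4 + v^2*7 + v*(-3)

Adding the polynomials and combining like terms:
(v*2 + v^2*3 + v^3*4 + 1) + (8 + v^2*4 + v*(-5))
= 9 + v^3*4 + v^2*7 + v*(-3)
D) 9 + v^3*4 + v^2*7 + v*(-3)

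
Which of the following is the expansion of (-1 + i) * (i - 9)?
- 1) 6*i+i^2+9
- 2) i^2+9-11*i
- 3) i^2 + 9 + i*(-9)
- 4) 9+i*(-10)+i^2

Expanding (-1 + i) * (i - 9):
= 9+i*(-10)+i^2
4) 9+i*(-10)+i^2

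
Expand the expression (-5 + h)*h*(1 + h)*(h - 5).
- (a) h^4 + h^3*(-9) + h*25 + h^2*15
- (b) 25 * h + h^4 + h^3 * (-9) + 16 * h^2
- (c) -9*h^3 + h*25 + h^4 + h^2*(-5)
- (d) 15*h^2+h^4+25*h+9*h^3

Expanding (-5 + h)*h*(1 + h)*(h - 5):
= h^4 + h^3*(-9) + h*25 + h^2*15
a) h^4 + h^3*(-9) + h*25 + h^2*15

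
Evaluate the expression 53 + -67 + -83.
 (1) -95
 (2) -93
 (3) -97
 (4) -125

First: 53 + -67 = -14
Then: -14 + -83 = -97
3) -97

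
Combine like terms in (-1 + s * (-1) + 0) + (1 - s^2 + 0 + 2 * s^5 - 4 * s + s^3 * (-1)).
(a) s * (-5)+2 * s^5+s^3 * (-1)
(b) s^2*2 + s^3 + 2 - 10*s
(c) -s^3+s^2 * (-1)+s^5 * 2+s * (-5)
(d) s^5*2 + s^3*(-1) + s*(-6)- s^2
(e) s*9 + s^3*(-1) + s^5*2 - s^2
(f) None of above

Adding the polynomials and combining like terms:
(-1 + s*(-1) + 0) + (1 - s^2 + 0 + 2*s^5 - 4*s + s^3*(-1))
= -s^3+s^2 * (-1)+s^5 * 2+s * (-5)
c) -s^3+s^2 * (-1)+s^5 * 2+s * (-5)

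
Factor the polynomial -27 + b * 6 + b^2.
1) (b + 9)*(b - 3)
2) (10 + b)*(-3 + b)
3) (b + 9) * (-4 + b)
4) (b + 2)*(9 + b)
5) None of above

We need to factor -27 + b * 6 + b^2.
The factored form is (b + 9)*(b - 3).
1) (b + 9)*(b - 3)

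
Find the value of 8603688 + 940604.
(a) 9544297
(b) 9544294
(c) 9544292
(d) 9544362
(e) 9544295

8603688 + 940604 = 9544292
c) 9544292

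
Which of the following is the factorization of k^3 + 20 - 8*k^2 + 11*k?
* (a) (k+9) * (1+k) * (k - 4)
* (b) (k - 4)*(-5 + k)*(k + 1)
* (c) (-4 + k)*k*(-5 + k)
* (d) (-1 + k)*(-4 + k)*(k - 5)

We need to factor k^3 + 20 - 8*k^2 + 11*k.
The factored form is (k - 4)*(-5 + k)*(k + 1).
b) (k - 4)*(-5 + k)*(k + 1)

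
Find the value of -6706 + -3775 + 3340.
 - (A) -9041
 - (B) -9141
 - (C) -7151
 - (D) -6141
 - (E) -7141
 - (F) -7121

First: -6706 + -3775 = -10481
Then: -10481 + 3340 = -7141
E) -7141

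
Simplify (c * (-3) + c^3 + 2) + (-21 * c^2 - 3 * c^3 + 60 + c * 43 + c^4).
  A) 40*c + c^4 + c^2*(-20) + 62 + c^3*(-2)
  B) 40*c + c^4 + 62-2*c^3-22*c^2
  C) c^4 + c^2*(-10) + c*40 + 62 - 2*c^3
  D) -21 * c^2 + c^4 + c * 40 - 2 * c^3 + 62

Adding the polynomials and combining like terms:
(c*(-3) + c^3 + 2) + (-21*c^2 - 3*c^3 + 60 + c*43 + c^4)
= -21 * c^2 + c^4 + c * 40 - 2 * c^3 + 62
D) -21 * c^2 + c^4 + c * 40 - 2 * c^3 + 62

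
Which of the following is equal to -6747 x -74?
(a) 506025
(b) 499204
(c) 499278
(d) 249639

-6747 * -74 = 499278
c) 499278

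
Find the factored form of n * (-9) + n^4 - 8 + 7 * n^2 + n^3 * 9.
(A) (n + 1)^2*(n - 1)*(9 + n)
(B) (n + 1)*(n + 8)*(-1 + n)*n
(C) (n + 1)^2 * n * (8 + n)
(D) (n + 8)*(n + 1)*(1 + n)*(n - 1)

We need to factor n * (-9) + n^4 - 8 + 7 * n^2 + n^3 * 9.
The factored form is (n + 8)*(n + 1)*(1 + n)*(n - 1).
D) (n + 8)*(n + 1)*(1 + n)*(n - 1)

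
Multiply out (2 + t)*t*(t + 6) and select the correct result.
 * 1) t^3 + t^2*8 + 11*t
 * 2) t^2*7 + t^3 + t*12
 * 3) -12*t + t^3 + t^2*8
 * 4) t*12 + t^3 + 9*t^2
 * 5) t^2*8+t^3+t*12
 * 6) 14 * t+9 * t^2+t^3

Expanding (2 + t)*t*(t + 6):
= t^2*8+t^3+t*12
5) t^2*8+t^3+t*12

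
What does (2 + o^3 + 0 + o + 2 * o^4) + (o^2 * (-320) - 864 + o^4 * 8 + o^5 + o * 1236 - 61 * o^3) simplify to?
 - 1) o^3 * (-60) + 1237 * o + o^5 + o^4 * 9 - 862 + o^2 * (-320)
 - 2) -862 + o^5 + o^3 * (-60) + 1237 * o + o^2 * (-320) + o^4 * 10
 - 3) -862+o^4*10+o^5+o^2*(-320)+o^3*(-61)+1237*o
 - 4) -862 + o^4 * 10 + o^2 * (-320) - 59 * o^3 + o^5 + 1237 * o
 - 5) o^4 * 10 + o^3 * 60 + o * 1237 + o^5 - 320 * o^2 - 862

Adding the polynomials and combining like terms:
(2 + o^3 + 0 + o + 2*o^4) + (o^2*(-320) - 864 + o^4*8 + o^5 + o*1236 - 61*o^3)
= -862 + o^5 + o^3 * (-60) + 1237 * o + o^2 * (-320) + o^4 * 10
2) -862 + o^5 + o^3 * (-60) + 1237 * o + o^2 * (-320) + o^4 * 10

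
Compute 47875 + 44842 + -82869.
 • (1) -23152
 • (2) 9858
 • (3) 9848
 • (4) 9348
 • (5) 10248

First: 47875 + 44842 = 92717
Then: 92717 + -82869 = 9848
3) 9848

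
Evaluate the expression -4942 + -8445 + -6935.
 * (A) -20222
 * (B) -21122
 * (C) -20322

First: -4942 + -8445 = -13387
Then: -13387 + -6935 = -20322
C) -20322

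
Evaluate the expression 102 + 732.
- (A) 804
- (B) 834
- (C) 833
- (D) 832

102 + 732 = 834
B) 834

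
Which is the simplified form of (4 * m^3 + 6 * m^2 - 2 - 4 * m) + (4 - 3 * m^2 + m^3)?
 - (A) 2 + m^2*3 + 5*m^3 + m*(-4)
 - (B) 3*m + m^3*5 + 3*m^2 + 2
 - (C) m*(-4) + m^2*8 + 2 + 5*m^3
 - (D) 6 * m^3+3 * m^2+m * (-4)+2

Adding the polynomials and combining like terms:
(4*m^3 + 6*m^2 - 2 - 4*m) + (4 - 3*m^2 + m^3)
= 2 + m^2*3 + 5*m^3 + m*(-4)
A) 2 + m^2*3 + 5*m^3 + m*(-4)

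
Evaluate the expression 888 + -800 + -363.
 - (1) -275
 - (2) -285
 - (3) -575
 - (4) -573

First: 888 + -800 = 88
Then: 88 + -363 = -275
1) -275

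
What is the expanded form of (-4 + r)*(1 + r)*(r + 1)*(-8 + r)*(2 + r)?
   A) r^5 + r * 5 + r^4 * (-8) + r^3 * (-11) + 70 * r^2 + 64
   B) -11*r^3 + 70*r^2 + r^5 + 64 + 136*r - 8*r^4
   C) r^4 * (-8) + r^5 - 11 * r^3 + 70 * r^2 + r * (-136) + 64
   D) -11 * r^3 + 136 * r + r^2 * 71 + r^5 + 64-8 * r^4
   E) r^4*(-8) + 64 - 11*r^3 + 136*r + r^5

Expanding (-4 + r)*(1 + r)*(r + 1)*(-8 + r)*(2 + r):
= -11*r^3 + 70*r^2 + r^5 + 64 + 136*r - 8*r^4
B) -11*r^3 + 70*r^2 + r^5 + 64 + 136*r - 8*r^4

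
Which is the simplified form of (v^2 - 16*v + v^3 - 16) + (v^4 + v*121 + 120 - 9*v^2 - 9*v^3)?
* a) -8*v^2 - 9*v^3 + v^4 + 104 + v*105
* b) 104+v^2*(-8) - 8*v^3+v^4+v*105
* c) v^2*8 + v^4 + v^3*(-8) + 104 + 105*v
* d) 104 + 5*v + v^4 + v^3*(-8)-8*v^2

Adding the polynomials and combining like terms:
(v^2 - 16*v + v^3 - 16) + (v^4 + v*121 + 120 - 9*v^2 - 9*v^3)
= 104+v^2*(-8) - 8*v^3+v^4+v*105
b) 104+v^2*(-8) - 8*v^3+v^4+v*105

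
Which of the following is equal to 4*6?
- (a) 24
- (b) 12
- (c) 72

4 * 6 = 24
a) 24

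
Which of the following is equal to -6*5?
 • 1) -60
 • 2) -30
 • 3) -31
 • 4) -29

-6 * 5 = -30
2) -30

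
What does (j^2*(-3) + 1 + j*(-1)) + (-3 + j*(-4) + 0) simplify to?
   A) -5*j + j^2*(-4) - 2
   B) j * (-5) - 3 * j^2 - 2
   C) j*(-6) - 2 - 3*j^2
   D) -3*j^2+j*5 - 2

Adding the polynomials and combining like terms:
(j^2*(-3) + 1 + j*(-1)) + (-3 + j*(-4) + 0)
= j * (-5) - 3 * j^2 - 2
B) j * (-5) - 3 * j^2 - 2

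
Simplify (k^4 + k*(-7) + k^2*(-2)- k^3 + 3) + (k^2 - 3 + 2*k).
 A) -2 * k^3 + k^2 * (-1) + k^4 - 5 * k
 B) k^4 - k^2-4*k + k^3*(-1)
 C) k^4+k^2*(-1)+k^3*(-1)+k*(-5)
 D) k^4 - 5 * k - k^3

Adding the polynomials and combining like terms:
(k^4 + k*(-7) + k^2*(-2) - k^3 + 3) + (k^2 - 3 + 2*k)
= k^4+k^2*(-1)+k^3*(-1)+k*(-5)
C) k^4+k^2*(-1)+k^3*(-1)+k*(-5)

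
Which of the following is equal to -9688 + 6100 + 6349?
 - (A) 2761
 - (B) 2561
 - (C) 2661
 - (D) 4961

First: -9688 + 6100 = -3588
Then: -3588 + 6349 = 2761
A) 2761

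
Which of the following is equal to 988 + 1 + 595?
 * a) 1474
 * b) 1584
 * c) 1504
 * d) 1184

First: 988 + 1 = 989
Then: 989 + 595 = 1584
b) 1584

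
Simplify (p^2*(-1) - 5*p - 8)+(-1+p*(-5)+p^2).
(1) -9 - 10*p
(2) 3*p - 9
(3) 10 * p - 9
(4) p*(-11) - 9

Adding the polynomials and combining like terms:
(p^2*(-1) - 5*p - 8) + (-1 + p*(-5) + p^2)
= -9 - 10*p
1) -9 - 10*p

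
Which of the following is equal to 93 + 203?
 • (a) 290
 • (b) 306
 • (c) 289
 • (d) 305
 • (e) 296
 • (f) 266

93 + 203 = 296
e) 296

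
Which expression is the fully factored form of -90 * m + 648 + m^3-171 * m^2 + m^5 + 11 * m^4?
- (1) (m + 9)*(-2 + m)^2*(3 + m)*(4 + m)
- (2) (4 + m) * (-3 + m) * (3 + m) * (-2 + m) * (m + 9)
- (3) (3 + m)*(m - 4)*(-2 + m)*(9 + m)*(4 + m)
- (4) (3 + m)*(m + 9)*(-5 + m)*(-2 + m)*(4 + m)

We need to factor -90 * m + 648 + m^3-171 * m^2 + m^5 + 11 * m^4.
The factored form is (4 + m) * (-3 + m) * (3 + m) * (-2 + m) * (m + 9).
2) (4 + m) * (-3 + m) * (3 + m) * (-2 + m) * (m + 9)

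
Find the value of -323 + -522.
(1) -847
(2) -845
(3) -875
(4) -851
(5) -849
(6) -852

-323 + -522 = -845
2) -845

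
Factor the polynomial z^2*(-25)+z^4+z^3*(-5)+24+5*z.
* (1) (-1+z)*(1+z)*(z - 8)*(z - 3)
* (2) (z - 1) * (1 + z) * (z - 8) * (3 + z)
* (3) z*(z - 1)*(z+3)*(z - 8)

We need to factor z^2*(-25)+z^4+z^3*(-5)+24+5*z.
The factored form is (z - 1) * (1 + z) * (z - 8) * (3 + z).
2) (z - 1) * (1 + z) * (z - 8) * (3 + z)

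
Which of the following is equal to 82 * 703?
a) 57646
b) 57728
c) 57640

82 * 703 = 57646
a) 57646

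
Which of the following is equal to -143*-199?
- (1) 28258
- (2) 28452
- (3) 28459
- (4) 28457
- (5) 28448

-143 * -199 = 28457
4) 28457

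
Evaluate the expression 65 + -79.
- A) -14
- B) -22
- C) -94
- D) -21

65 + -79 = -14
A) -14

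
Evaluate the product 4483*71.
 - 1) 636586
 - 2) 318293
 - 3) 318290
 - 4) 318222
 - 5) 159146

4483 * 71 = 318293
2) 318293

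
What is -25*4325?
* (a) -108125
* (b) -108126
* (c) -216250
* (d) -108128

-25 * 4325 = -108125
a) -108125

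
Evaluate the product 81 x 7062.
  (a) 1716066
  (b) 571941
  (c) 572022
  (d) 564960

81 * 7062 = 572022
c) 572022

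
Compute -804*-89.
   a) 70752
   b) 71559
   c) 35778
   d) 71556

-804 * -89 = 71556
d) 71556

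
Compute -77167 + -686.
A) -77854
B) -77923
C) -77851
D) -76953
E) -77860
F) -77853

-77167 + -686 = -77853
F) -77853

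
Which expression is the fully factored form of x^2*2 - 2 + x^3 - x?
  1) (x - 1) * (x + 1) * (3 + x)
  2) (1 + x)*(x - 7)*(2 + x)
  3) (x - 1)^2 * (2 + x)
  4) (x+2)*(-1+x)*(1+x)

We need to factor x^2*2 - 2 + x^3 - x.
The factored form is (x+2)*(-1+x)*(1+x).
4) (x+2)*(-1+x)*(1+x)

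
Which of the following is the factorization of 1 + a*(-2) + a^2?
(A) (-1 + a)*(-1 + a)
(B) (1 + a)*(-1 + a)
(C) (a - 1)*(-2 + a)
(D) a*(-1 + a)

We need to factor 1 + a*(-2) + a^2.
The factored form is (-1 + a)*(-1 + a).
A) (-1 + a)*(-1 + a)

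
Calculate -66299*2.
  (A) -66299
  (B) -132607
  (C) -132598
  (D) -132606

-66299 * 2 = -132598
C) -132598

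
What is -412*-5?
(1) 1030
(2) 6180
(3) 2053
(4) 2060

-412 * -5 = 2060
4) 2060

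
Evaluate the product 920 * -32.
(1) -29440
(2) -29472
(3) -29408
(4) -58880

920 * -32 = -29440
1) -29440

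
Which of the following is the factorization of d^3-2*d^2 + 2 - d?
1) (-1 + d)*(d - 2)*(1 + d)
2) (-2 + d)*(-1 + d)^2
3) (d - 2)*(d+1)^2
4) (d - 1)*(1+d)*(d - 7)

We need to factor d^3-2*d^2 + 2 - d.
The factored form is (-1 + d)*(d - 2)*(1 + d).
1) (-1 + d)*(d - 2)*(1 + d)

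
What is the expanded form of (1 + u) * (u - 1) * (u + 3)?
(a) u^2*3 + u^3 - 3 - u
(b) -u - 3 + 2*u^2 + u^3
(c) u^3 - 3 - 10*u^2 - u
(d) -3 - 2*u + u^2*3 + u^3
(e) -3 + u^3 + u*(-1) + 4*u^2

Expanding (1 + u) * (u - 1) * (u + 3):
= u^2*3 + u^3 - 3 - u
a) u^2*3 + u^3 - 3 - u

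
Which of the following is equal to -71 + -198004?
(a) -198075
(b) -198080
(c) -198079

-71 + -198004 = -198075
a) -198075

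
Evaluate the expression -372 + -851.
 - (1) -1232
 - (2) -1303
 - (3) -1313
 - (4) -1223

-372 + -851 = -1223
4) -1223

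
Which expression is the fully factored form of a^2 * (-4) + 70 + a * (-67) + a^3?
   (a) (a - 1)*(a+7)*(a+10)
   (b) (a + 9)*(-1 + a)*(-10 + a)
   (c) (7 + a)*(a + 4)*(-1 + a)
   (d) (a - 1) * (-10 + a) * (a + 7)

We need to factor a^2 * (-4) + 70 + a * (-67) + a^3.
The factored form is (a - 1) * (-10 + a) * (a + 7).
d) (a - 1) * (-10 + a) * (a + 7)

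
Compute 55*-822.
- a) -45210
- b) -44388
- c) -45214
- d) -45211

55 * -822 = -45210
a) -45210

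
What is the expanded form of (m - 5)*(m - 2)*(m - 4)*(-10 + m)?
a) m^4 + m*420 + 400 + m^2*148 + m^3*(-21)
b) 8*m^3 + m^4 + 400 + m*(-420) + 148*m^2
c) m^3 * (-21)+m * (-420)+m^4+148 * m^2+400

Expanding (m - 5)*(m - 2)*(m - 4)*(-10 + m):
= m^3 * (-21)+m * (-420)+m^4+148 * m^2+400
c) m^3 * (-21)+m * (-420)+m^4+148 * m^2+400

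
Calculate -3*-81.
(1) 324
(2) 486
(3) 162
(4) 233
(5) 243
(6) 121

-3 * -81 = 243
5) 243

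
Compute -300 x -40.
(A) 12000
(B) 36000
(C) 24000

-300 * -40 = 12000
A) 12000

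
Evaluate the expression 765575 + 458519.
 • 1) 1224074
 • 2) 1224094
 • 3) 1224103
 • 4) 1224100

765575 + 458519 = 1224094
2) 1224094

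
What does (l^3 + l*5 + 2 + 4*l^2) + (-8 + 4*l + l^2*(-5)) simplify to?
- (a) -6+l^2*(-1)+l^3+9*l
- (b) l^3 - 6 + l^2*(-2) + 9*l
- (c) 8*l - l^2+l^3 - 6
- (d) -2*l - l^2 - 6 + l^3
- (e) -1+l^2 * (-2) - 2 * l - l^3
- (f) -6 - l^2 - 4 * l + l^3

Adding the polynomials and combining like terms:
(l^3 + l*5 + 2 + 4*l^2) + (-8 + 4*l + l^2*(-5))
= -6+l^2*(-1)+l^3+9*l
a) -6+l^2*(-1)+l^3+9*l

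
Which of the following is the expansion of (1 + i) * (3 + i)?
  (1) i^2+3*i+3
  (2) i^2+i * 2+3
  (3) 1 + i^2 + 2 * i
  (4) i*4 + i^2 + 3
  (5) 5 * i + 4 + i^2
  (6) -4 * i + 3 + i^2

Expanding (1 + i) * (3 + i):
= i*4 + i^2 + 3
4) i*4 + i^2 + 3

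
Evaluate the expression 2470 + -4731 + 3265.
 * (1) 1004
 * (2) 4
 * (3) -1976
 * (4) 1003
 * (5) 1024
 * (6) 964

First: 2470 + -4731 = -2261
Then: -2261 + 3265 = 1004
1) 1004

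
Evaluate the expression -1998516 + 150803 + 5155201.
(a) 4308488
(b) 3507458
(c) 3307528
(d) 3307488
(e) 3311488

First: -1998516 + 150803 = -1847713
Then: -1847713 + 5155201 = 3307488
d) 3307488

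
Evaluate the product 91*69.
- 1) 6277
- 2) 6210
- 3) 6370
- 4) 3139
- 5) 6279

91 * 69 = 6279
5) 6279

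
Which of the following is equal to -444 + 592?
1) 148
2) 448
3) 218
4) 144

-444 + 592 = 148
1) 148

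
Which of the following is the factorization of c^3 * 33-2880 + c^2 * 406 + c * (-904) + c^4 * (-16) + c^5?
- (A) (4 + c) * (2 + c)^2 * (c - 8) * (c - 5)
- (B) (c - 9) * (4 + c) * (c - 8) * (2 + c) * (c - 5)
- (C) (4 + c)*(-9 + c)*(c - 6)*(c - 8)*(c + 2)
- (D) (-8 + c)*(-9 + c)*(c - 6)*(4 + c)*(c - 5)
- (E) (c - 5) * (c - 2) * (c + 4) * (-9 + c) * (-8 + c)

We need to factor c^3 * 33-2880 + c^2 * 406 + c * (-904) + c^4 * (-16) + c^5.
The factored form is (c - 9) * (4 + c) * (c - 8) * (2 + c) * (c - 5).
B) (c - 9) * (4 + c) * (c - 8) * (2 + c) * (c - 5)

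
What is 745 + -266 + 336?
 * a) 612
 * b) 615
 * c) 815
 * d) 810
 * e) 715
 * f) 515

First: 745 + -266 = 479
Then: 479 + 336 = 815
c) 815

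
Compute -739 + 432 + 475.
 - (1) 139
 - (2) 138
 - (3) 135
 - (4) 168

First: -739 + 432 = -307
Then: -307 + 475 = 168
4) 168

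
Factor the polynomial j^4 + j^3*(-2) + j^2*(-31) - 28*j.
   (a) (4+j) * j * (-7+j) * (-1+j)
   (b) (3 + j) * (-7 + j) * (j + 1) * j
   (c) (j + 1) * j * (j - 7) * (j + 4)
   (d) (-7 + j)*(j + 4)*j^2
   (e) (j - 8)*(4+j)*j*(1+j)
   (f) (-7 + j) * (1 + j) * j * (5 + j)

We need to factor j^4 + j^3*(-2) + j^2*(-31) - 28*j.
The factored form is (j + 1) * j * (j - 7) * (j + 4).
c) (j + 1) * j * (j - 7) * (j + 4)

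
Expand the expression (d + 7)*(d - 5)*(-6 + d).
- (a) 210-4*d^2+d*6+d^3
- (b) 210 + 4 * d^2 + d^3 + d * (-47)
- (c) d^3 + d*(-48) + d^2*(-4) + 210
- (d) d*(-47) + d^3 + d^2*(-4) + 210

Expanding (d + 7)*(d - 5)*(-6 + d):
= d*(-47) + d^3 + d^2*(-4) + 210
d) d*(-47) + d^3 + d^2*(-4) + 210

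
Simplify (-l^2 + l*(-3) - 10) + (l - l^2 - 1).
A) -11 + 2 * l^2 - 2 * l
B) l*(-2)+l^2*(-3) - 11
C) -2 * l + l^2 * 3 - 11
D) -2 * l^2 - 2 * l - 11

Adding the polynomials and combining like terms:
(-l^2 + l*(-3) - 10) + (l - l^2 - 1)
= -2 * l^2 - 2 * l - 11
D) -2 * l^2 - 2 * l - 11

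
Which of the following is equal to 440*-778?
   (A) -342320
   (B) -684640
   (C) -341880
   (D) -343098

440 * -778 = -342320
A) -342320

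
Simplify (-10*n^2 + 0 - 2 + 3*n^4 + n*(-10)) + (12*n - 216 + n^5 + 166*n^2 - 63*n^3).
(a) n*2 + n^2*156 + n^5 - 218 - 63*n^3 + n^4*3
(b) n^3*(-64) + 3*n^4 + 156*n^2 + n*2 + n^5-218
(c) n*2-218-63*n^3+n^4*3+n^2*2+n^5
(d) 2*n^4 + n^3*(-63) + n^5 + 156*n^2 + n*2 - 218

Adding the polynomials and combining like terms:
(-10*n^2 + 0 - 2 + 3*n^4 + n*(-10)) + (12*n - 216 + n^5 + 166*n^2 - 63*n^3)
= n*2 + n^2*156 + n^5 - 218 - 63*n^3 + n^4*3
a) n*2 + n^2*156 + n^5 - 218 - 63*n^3 + n^4*3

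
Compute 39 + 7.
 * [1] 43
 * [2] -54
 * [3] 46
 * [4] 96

39 + 7 = 46
3) 46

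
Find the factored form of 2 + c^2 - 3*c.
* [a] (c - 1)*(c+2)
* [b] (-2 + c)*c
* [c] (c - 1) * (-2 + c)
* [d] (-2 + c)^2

We need to factor 2 + c^2 - 3*c.
The factored form is (c - 1) * (-2 + c).
c) (c - 1) * (-2 + c)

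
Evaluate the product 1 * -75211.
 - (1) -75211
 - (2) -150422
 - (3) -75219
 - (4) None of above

1 * -75211 = -75211
1) -75211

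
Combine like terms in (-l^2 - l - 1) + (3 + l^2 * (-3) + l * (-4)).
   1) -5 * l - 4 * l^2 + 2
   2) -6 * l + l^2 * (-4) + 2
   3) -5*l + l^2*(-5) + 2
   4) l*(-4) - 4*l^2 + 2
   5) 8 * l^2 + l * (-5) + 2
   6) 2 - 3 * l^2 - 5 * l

Adding the polynomials and combining like terms:
(-l^2 - l - 1) + (3 + l^2*(-3) + l*(-4))
= -5 * l - 4 * l^2 + 2
1) -5 * l - 4 * l^2 + 2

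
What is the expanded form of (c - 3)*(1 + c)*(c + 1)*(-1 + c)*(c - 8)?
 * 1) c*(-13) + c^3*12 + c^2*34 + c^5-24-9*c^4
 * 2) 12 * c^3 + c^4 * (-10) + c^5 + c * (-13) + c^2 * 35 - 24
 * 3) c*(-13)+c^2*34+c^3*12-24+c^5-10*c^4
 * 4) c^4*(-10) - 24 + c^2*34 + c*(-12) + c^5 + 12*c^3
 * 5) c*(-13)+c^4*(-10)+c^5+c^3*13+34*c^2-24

Expanding (c - 3)*(1 + c)*(c + 1)*(-1 + c)*(c - 8):
= c*(-13)+c^2*34+c^3*12-24+c^5-10*c^4
3) c*(-13)+c^2*34+c^3*12-24+c^5-10*c^4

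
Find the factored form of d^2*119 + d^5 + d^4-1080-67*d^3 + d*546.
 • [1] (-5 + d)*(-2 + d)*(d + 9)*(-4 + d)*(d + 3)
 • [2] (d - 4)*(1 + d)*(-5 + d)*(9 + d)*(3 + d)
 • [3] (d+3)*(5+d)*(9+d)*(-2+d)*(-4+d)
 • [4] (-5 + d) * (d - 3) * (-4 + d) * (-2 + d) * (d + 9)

We need to factor d^2*119 + d^5 + d^4-1080-67*d^3 + d*546.
The factored form is (-5 + d)*(-2 + d)*(d + 9)*(-4 + d)*(d + 3).
1) (-5 + d)*(-2 + d)*(d + 9)*(-4 + d)*(d + 3)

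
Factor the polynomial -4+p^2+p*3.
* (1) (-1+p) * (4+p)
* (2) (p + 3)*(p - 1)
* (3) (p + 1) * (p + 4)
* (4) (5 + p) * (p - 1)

We need to factor -4+p^2+p*3.
The factored form is (-1+p) * (4+p).
1) (-1+p) * (4+p)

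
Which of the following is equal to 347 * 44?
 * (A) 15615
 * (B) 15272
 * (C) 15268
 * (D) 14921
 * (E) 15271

347 * 44 = 15268
C) 15268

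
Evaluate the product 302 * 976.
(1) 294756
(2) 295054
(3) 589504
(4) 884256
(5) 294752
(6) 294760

302 * 976 = 294752
5) 294752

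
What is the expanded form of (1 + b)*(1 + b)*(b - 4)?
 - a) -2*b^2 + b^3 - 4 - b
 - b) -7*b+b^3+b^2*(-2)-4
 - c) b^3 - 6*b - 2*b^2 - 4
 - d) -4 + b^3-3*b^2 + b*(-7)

Expanding (1 + b)*(1 + b)*(b - 4):
= -7*b+b^3+b^2*(-2)-4
b) -7*b+b^3+b^2*(-2)-4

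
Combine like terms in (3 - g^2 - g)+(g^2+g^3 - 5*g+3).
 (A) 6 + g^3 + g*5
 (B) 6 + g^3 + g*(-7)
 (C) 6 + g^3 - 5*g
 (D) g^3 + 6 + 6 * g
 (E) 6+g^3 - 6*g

Adding the polynomials and combining like terms:
(3 - g^2 - g) + (g^2 + g^3 - 5*g + 3)
= 6+g^3 - 6*g
E) 6+g^3 - 6*g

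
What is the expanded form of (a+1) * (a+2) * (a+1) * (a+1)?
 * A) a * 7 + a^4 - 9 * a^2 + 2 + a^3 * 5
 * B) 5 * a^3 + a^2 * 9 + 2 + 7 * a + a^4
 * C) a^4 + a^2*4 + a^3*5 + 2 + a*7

Expanding (a+1) * (a+2) * (a+1) * (a+1):
= 5 * a^3 + a^2 * 9 + 2 + 7 * a + a^4
B) 5 * a^3 + a^2 * 9 + 2 + 7 * a + a^4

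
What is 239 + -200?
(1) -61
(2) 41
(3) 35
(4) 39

239 + -200 = 39
4) 39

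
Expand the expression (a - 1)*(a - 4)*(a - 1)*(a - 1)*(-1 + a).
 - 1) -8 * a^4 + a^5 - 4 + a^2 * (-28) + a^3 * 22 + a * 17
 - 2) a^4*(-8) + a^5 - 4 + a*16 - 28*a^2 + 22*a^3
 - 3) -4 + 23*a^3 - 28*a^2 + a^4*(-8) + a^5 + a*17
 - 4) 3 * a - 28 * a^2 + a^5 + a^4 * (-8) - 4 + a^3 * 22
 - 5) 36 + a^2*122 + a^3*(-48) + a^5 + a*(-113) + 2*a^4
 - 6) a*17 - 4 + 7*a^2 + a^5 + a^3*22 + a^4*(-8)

Expanding (a - 1)*(a - 4)*(a - 1)*(a - 1)*(-1 + a):
= -8 * a^4 + a^5 - 4 + a^2 * (-28) + a^3 * 22 + a * 17
1) -8 * a^4 + a^5 - 4 + a^2 * (-28) + a^3 * 22 + a * 17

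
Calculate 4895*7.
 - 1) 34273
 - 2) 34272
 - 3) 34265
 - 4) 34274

4895 * 7 = 34265
3) 34265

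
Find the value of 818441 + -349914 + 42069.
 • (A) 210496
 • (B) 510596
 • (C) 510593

First: 818441 + -349914 = 468527
Then: 468527 + 42069 = 510596
B) 510596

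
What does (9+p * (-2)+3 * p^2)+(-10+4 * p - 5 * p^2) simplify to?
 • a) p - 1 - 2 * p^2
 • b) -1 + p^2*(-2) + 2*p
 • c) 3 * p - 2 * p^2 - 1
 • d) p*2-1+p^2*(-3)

Adding the polynomials and combining like terms:
(9 + p*(-2) + 3*p^2) + (-10 + 4*p - 5*p^2)
= -1 + p^2*(-2) + 2*p
b) -1 + p^2*(-2) + 2*p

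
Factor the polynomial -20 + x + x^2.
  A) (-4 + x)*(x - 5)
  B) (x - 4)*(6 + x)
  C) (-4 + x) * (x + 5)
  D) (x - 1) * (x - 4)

We need to factor -20 + x + x^2.
The factored form is (-4 + x) * (x + 5).
C) (-4 + x) * (x + 5)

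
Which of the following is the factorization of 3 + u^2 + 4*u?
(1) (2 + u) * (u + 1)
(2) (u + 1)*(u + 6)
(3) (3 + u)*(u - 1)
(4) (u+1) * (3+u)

We need to factor 3 + u^2 + 4*u.
The factored form is (u+1) * (3+u).
4) (u+1) * (3+u)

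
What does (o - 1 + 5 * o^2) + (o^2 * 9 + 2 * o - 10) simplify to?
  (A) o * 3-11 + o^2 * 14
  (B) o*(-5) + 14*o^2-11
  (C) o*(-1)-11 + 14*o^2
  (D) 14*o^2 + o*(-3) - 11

Adding the polynomials and combining like terms:
(o - 1 + 5*o^2) + (o^2*9 + 2*o - 10)
= o * 3-11 + o^2 * 14
A) o * 3-11 + o^2 * 14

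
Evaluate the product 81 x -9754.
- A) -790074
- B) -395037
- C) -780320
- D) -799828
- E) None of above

81 * -9754 = -790074
A) -790074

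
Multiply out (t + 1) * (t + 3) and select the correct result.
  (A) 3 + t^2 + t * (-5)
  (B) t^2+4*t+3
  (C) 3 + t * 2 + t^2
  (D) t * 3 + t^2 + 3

Expanding (t + 1) * (t + 3):
= t^2+4*t+3
B) t^2+4*t+3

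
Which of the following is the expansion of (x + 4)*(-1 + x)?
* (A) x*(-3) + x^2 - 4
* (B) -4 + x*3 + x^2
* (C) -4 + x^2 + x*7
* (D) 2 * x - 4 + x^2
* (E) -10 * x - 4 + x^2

Expanding (x + 4)*(-1 + x):
= -4 + x*3 + x^2
B) -4 + x*3 + x^2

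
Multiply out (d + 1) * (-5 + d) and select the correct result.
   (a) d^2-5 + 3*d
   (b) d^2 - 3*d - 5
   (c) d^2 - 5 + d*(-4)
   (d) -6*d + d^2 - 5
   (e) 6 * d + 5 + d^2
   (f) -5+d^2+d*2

Expanding (d + 1) * (-5 + d):
= d^2 - 5 + d*(-4)
c) d^2 - 5 + d*(-4)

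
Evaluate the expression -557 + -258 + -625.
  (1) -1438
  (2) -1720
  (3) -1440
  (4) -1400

First: -557 + -258 = -815
Then: -815 + -625 = -1440
3) -1440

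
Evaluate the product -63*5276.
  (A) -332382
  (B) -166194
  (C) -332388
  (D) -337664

-63 * 5276 = -332388
C) -332388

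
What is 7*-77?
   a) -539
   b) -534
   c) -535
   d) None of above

7 * -77 = -539
a) -539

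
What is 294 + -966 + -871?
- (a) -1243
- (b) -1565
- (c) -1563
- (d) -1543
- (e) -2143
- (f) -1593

First: 294 + -966 = -672
Then: -672 + -871 = -1543
d) -1543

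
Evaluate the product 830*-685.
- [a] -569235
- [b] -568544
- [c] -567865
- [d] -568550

830 * -685 = -568550
d) -568550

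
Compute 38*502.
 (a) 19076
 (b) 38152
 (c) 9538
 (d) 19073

38 * 502 = 19076
a) 19076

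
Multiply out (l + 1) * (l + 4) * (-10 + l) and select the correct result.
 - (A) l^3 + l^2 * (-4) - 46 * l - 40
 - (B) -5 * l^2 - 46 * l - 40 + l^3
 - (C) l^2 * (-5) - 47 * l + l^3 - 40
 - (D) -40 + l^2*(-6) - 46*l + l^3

Expanding (l + 1) * (l + 4) * (-10 + l):
= -5 * l^2 - 46 * l - 40 + l^3
B) -5 * l^2 - 46 * l - 40 + l^3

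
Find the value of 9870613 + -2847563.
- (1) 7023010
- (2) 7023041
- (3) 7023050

9870613 + -2847563 = 7023050
3) 7023050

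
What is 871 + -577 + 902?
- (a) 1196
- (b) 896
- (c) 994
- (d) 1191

First: 871 + -577 = 294
Then: 294 + 902 = 1196
a) 1196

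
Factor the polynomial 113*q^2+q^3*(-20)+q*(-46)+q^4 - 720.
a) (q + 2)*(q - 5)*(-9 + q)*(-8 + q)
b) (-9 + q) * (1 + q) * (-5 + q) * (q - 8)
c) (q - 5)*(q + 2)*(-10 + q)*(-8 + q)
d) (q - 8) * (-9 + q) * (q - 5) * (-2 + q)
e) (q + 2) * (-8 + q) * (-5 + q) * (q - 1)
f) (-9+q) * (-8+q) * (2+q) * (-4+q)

We need to factor 113*q^2+q^3*(-20)+q*(-46)+q^4 - 720.
The factored form is (q + 2)*(q - 5)*(-9 + q)*(-8 + q).
a) (q + 2)*(q - 5)*(-9 + q)*(-8 + q)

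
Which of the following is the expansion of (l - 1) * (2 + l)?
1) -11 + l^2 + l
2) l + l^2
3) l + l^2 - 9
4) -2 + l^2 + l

Expanding (l - 1) * (2 + l):
= -2 + l^2 + l
4) -2 + l^2 + l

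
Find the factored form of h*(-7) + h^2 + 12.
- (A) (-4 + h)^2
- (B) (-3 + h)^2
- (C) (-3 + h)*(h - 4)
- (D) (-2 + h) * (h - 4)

We need to factor h*(-7) + h^2 + 12.
The factored form is (-3 + h)*(h - 4).
C) (-3 + h)*(h - 4)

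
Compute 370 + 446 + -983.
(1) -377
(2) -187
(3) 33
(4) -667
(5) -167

First: 370 + 446 = 816
Then: 816 + -983 = -167
5) -167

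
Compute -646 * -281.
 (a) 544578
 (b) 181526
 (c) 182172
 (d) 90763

-646 * -281 = 181526
b) 181526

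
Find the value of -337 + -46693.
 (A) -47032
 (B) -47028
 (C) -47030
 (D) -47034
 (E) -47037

-337 + -46693 = -47030
C) -47030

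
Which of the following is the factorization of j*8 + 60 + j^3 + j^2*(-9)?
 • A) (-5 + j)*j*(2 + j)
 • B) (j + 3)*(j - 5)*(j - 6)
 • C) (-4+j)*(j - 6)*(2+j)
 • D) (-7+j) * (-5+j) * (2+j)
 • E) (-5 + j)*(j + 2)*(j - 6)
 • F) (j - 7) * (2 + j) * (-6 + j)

We need to factor j*8 + 60 + j^3 + j^2*(-9).
The factored form is (-5 + j)*(j + 2)*(j - 6).
E) (-5 + j)*(j + 2)*(j - 6)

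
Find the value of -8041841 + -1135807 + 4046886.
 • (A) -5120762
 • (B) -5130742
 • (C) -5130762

First: -8041841 + -1135807 = -9177648
Then: -9177648 + 4046886 = -5130762
C) -5130762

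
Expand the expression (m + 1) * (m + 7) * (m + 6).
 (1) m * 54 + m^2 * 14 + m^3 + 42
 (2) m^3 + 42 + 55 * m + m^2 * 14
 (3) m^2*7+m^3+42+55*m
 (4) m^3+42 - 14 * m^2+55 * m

Expanding (m + 1) * (m + 7) * (m + 6):
= m^3 + 42 + 55 * m + m^2 * 14
2) m^3 + 42 + 55 * m + m^2 * 14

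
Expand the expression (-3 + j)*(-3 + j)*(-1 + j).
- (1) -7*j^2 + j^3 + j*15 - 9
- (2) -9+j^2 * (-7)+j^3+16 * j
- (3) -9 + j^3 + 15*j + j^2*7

Expanding (-3 + j)*(-3 + j)*(-1 + j):
= -7*j^2 + j^3 + j*15 - 9
1) -7*j^2 + j^3 + j*15 - 9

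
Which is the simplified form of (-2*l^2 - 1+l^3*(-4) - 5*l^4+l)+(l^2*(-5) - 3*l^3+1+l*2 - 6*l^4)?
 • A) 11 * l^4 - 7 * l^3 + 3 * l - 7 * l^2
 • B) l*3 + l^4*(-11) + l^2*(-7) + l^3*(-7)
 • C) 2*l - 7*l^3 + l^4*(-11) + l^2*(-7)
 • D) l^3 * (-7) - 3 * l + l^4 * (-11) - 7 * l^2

Adding the polynomials and combining like terms:
(-2*l^2 - 1 + l^3*(-4) - 5*l^4 + l) + (l^2*(-5) - 3*l^3 + 1 + l*2 - 6*l^4)
= l*3 + l^4*(-11) + l^2*(-7) + l^3*(-7)
B) l*3 + l^4*(-11) + l^2*(-7) + l^3*(-7)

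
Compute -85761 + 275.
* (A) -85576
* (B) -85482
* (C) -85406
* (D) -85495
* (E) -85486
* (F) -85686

-85761 + 275 = -85486
E) -85486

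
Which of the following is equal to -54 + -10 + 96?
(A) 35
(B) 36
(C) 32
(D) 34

First: -54 + -10 = -64
Then: -64 + 96 = 32
C) 32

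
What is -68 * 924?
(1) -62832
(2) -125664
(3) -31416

-68 * 924 = -62832
1) -62832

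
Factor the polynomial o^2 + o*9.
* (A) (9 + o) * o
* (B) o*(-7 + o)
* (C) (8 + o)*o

We need to factor o^2 + o*9.
The factored form is (9 + o) * o.
A) (9 + o) * o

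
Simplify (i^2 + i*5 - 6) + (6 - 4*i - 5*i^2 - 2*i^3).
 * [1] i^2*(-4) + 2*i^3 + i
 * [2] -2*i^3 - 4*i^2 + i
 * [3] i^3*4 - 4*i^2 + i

Adding the polynomials and combining like terms:
(i^2 + i*5 - 6) + (6 - 4*i - 5*i^2 - 2*i^3)
= -2*i^3 - 4*i^2 + i
2) -2*i^3 - 4*i^2 + i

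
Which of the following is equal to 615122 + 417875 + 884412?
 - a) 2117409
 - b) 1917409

First: 615122 + 417875 = 1032997
Then: 1032997 + 884412 = 1917409
b) 1917409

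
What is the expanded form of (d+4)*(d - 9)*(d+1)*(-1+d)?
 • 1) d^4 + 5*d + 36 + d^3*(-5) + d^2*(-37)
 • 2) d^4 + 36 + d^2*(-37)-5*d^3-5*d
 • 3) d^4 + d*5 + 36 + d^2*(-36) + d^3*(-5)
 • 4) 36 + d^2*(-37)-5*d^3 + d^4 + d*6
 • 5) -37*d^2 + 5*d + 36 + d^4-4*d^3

Expanding (d+4)*(d - 9)*(d+1)*(-1+d):
= d^4 + 5*d + 36 + d^3*(-5) + d^2*(-37)
1) d^4 + 5*d + 36 + d^3*(-5) + d^2*(-37)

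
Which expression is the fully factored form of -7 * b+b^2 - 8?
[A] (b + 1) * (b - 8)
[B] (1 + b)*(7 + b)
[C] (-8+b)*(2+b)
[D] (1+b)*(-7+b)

We need to factor -7 * b+b^2 - 8.
The factored form is (b + 1) * (b - 8).
A) (b + 1) * (b - 8)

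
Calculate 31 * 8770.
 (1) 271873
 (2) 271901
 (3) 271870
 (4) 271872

31 * 8770 = 271870
3) 271870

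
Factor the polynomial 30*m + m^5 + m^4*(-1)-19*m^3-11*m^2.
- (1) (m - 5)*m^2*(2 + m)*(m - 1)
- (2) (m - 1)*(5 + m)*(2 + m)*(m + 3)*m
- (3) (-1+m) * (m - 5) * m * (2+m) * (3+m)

We need to factor 30*m + m^5 + m^4*(-1)-19*m^3-11*m^2.
The factored form is (-1+m) * (m - 5) * m * (2+m) * (3+m).
3) (-1+m) * (m - 5) * m * (2+m) * (3+m)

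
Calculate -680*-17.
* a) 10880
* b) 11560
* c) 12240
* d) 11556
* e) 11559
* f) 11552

-680 * -17 = 11560
b) 11560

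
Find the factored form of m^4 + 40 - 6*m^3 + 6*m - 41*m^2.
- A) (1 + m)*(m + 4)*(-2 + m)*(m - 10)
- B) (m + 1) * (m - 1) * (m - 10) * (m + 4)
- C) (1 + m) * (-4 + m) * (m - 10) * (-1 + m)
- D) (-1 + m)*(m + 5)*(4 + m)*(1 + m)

We need to factor m^4 + 40 - 6*m^3 + 6*m - 41*m^2.
The factored form is (m + 1) * (m - 1) * (m - 10) * (m + 4).
B) (m + 1) * (m - 1) * (m - 10) * (m + 4)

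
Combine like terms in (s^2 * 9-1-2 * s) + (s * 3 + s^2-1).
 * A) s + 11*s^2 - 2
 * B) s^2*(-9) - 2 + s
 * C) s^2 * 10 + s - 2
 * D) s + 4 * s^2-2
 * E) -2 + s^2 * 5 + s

Adding the polynomials and combining like terms:
(s^2*9 - 1 - 2*s) + (s*3 + s^2 - 1)
= s^2 * 10 + s - 2
C) s^2 * 10 + s - 2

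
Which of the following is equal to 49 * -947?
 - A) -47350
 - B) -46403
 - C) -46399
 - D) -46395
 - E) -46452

49 * -947 = -46403
B) -46403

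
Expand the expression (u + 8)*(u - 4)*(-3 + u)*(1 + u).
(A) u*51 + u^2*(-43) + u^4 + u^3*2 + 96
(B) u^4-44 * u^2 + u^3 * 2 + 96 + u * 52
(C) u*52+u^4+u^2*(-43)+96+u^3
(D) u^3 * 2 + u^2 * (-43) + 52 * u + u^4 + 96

Expanding (u + 8)*(u - 4)*(-3 + u)*(1 + u):
= u^3 * 2 + u^2 * (-43) + 52 * u + u^4 + 96
D) u^3 * 2 + u^2 * (-43) + 52 * u + u^4 + 96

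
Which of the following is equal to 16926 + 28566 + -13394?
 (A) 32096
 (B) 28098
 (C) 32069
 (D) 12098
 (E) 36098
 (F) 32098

First: 16926 + 28566 = 45492
Then: 45492 + -13394 = 32098
F) 32098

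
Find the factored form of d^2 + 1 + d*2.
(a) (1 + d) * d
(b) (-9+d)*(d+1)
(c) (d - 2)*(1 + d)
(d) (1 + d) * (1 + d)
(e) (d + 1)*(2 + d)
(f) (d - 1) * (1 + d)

We need to factor d^2 + 1 + d*2.
The factored form is (1 + d) * (1 + d).
d) (1 + d) * (1 + d)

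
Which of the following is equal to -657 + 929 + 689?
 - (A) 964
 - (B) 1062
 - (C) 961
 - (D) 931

First: -657 + 929 = 272
Then: 272 + 689 = 961
C) 961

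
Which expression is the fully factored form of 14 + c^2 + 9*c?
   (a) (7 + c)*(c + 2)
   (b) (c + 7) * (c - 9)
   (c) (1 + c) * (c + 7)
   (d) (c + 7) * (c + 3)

We need to factor 14 + c^2 + 9*c.
The factored form is (7 + c)*(c + 2).
a) (7 + c)*(c + 2)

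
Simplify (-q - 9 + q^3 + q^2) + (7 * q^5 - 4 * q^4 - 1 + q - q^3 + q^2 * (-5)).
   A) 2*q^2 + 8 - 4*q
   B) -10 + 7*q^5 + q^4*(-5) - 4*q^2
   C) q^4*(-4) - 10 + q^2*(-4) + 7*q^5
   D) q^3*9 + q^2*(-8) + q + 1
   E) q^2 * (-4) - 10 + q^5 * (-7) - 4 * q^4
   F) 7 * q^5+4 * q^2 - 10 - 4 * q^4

Adding the polynomials and combining like terms:
(-q - 9 + q^3 + q^2) + (7*q^5 - 4*q^4 - 1 + q - q^3 + q^2*(-5))
= q^4*(-4) - 10 + q^2*(-4) + 7*q^5
C) q^4*(-4) - 10 + q^2*(-4) + 7*q^5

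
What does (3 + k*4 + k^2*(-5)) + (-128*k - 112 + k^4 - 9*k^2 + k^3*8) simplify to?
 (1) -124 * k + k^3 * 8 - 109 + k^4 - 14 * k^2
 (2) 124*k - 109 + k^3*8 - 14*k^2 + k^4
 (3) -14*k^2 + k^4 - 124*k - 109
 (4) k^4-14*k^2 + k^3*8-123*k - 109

Adding the polynomials and combining like terms:
(3 + k*4 + k^2*(-5)) + (-128*k - 112 + k^4 - 9*k^2 + k^3*8)
= -124 * k + k^3 * 8 - 109 + k^4 - 14 * k^2
1) -124 * k + k^3 * 8 - 109 + k^4 - 14 * k^2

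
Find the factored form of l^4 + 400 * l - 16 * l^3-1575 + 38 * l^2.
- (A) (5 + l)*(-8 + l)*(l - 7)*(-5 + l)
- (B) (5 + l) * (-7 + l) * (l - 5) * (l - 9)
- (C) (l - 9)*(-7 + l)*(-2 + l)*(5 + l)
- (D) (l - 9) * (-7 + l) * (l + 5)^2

We need to factor l^4 + 400 * l - 16 * l^3-1575 + 38 * l^2.
The factored form is (5 + l) * (-7 + l) * (l - 5) * (l - 9).
B) (5 + l) * (-7 + l) * (l - 5) * (l - 9)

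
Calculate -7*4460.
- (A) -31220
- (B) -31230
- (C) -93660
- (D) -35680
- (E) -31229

-7 * 4460 = -31220
A) -31220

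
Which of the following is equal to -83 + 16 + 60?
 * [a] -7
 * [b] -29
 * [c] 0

First: -83 + 16 = -67
Then: -67 + 60 = -7
a) -7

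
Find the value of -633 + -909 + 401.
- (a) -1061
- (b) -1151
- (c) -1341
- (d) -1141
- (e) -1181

First: -633 + -909 = -1542
Then: -1542 + 401 = -1141
d) -1141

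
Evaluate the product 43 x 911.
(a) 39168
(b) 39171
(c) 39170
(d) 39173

43 * 911 = 39173
d) 39173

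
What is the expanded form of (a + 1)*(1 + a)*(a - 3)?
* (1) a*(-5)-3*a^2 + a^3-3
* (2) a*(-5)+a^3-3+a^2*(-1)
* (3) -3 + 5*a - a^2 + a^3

Expanding (a + 1)*(1 + a)*(a - 3):
= a*(-5)+a^3-3+a^2*(-1)
2) a*(-5)+a^3-3+a^2*(-1)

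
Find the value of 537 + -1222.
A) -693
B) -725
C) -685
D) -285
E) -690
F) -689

537 + -1222 = -685
C) -685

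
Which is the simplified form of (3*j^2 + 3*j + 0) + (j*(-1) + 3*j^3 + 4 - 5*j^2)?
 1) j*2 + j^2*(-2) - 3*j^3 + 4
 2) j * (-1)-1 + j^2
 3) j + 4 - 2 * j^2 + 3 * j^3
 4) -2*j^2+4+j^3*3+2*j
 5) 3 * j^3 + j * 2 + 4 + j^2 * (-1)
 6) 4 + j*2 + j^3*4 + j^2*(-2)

Adding the polynomials and combining like terms:
(3*j^2 + 3*j + 0) + (j*(-1) + 3*j^3 + 4 - 5*j^2)
= -2*j^2+4+j^3*3+2*j
4) -2*j^2+4+j^3*3+2*j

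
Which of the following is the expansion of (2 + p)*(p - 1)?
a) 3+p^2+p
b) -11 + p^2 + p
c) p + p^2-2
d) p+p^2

Expanding (2 + p)*(p - 1):
= p + p^2-2
c) p + p^2-2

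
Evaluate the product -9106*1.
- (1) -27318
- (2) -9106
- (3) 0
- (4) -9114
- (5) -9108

-9106 * 1 = -9106
2) -9106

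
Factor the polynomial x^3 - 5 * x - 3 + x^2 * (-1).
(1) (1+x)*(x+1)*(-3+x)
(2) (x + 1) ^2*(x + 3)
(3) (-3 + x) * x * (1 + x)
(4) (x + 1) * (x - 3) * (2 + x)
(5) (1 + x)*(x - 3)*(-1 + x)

We need to factor x^3 - 5 * x - 3 + x^2 * (-1).
The factored form is (1+x)*(x+1)*(-3+x).
1) (1+x)*(x+1)*(-3+x)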